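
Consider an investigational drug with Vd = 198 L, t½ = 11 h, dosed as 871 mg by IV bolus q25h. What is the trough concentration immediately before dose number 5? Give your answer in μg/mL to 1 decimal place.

f = (1/2)^(τ/t½) = (1/2)^(25/11) ≈ 0.2069.
C₀ = D/Vd = 871/198 ≈ 4.399 μg/mL.
Before the 5th dose, 4 doses have been given. Superposition: Cmin = C₀·(f + f² + … + f^4).
≈ 4.399 × (0.2069 + 0.0428 + 0.0089 + 0.0018) ≈ 4.399 × 0.2604 ≈ 1.145 μg/mL.

1.1 μg/mL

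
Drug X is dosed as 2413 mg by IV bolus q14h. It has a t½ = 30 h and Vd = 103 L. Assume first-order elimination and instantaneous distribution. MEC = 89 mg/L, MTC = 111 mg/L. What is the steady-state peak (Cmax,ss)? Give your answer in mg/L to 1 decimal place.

84.8 mg/L

k = ln2/t½ = ln2/30 ≈ 0.023105 h⁻¹; fraction remaining f = e^(−kτ) = e^(−0.023105×14) ≈ 0.7236.
At steady state, accumulation factor R = 1/(1 − e^(−kτ)) ≈ 3.6179.
Single-dose peak C₀ = D/Vd = 2413/103 ≈ 23.427 mg/L.
Steady-state peak Cmax,ss = C₀·R ≈ 23.427 × 3.6179 ≈ 84.757 mg/L.
Peak 84.8 mg/L vs MTC 111 mg/L: below toxic threshold.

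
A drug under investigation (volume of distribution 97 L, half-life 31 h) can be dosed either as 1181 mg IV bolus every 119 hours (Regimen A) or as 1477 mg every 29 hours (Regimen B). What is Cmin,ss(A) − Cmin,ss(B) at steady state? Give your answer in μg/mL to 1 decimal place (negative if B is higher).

-15.8 μg/mL

Regimen A: f = (1/2)^(119/31) ≈ 0.0699; Cmin,ss = (1181/97)·f/(1−f) ≈ 0.915 μg/mL.
Regimen B: f = (1/2)^(29/31) ≈ 0.5229; Cmin,ss = (1477/97)·f/(1−f) ≈ 16.689 μg/mL.
Difference ≈ 0.915 − 16.689 ≈ -15.774 μg/mL.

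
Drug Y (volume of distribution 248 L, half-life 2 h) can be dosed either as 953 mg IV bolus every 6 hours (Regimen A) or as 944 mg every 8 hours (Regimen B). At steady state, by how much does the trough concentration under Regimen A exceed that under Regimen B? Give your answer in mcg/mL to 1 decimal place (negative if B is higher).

0.3 mcg/mL

Regimen A: f = (1/2)^(6/2) ≈ 0.1250; Cmin,ss = (953/248)·f/(1−f) ≈ 0.549 mcg/mL.
Regimen B: f = (1/2)^(8/2) ≈ 0.0625; Cmin,ss = (944/248)·f/(1−f) ≈ 0.254 mcg/mL.
Difference ≈ 0.549 − 0.254 ≈ 0.295 mcg/mL.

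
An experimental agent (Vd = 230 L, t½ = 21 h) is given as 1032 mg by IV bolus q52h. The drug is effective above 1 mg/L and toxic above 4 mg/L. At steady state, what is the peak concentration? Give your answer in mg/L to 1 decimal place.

5.5 mg/L

k = ln2/t½ = ln2/21 ≈ 0.033007 h⁻¹; fraction remaining f = e^(−kτ) = e^(−0.033007×52) ≈ 0.1797.
Accumulation ratio R = 1/(1 − f) ≈ 1/0.8203 ≈ 1.2191.
Each bolus raises the concentration by D/Vd = 1032/230 ≈ 4.487 mg/L.
Steady-state peak Cmax,ss = C₀·R ≈ 4.487 × 1.2191 ≈ 5.470 mg/L.
Peak 5.5 mg/L vs MTC 4 mg/L: exceeds toxic threshold.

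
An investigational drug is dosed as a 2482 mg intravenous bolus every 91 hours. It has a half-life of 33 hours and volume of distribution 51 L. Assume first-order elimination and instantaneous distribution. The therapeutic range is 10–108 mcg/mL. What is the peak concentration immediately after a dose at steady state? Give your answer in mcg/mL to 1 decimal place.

57.1 mcg/mL

τ/t½ = 91/33 ≈ 2.7576, so fraction remaining f = (1/2)^(91/33) ≈ 0.1479.
At steady state, accumulation factor R = 1/(1 − e^(−kτ)) ≈ 1.1736.
Each bolus raises the concentration by D/Vd = 2482/51 ≈ 48.667 mcg/mL.
Steady-state peak Cmax,ss = C₀·R ≈ 48.667 × 1.1736 ≈ 57.116 mcg/mL.
Peak 57.1 mcg/mL vs MTC 108 mcg/mL: below toxic threshold.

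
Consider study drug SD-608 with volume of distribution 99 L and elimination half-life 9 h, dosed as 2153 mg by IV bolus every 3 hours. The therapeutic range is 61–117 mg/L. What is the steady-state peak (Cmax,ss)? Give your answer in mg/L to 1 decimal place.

τ/t½ = 3/9 ≈ 0.33333, so fraction remaining f = (1/2)^(3/9) ≈ 0.7937.
Accumulation ratio R = 1/(1 − f) ≈ 1/0.2063 ≈ 4.8473.
Each bolus raises the concentration by D/Vd = 2153/99 ≈ 21.747 mg/L.
Cmax,ss = C₀/(1 − f) ≈ 21.747/0.2063 ≈ 105.414 mg/L.
Peak 105.4 mg/L vs MTC 117 mg/L: below toxic threshold.

105.4 mg/L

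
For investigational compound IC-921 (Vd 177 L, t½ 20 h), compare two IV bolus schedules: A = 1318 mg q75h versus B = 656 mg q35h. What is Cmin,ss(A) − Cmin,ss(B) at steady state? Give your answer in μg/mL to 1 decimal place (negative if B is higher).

Regimen A: f = (1/2)^(75/20) ≈ 0.0743; Cmin,ss = (1318/177)·f/(1−f) ≈ 0.598 μg/mL.
Regimen B: f = (1/2)^(35/20) ≈ 0.2973; Cmin,ss = (656/177)·f/(1−f) ≈ 1.568 μg/mL.
Difference ≈ 0.598 − 1.568 ≈ -0.970 μg/mL.

-1.0 μg/mL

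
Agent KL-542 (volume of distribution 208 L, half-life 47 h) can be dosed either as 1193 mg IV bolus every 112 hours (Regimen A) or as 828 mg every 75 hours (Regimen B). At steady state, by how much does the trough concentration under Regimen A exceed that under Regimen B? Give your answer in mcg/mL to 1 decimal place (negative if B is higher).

Regimen A: f = (1/2)^(112/47) ≈ 0.1917; Cmin,ss = (1193/208)·f/(1−f) ≈ 1.360 mcg/mL.
Regimen B: f = (1/2)^(75/47) ≈ 0.3309; Cmin,ss = (828/208)·f/(1−f) ≈ 1.969 mcg/mL.
Difference ≈ 1.360 − 1.969 ≈ -0.609 mcg/mL.

-0.6 mcg/mL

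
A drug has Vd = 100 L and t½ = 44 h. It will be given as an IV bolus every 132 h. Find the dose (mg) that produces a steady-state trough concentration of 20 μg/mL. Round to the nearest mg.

τ/t½ = 132/44 ≈ 3, so f = (1/2)^(132/44) ≈ 0.125000.
Cmin,ss = (D/Vd)·f/(1−f), so D = Cmin,ss·Vd·(1−f)/f.
D = 20 × 100 × (1−f)/f ≈ 20 × 100 × 7.00000 ≈ 14000.00 mg.

14000 mg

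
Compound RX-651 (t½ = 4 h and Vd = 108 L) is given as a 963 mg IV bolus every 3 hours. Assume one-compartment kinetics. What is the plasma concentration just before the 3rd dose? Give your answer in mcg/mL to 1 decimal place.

8.5 mcg/mL

f = (1/2)^(τ/t½) = (1/2)^(3/4) ≈ 0.5946.
C₀ = D/Vd = 963/108 ≈ 8.917 mcg/mL.
Before the 3rd dose, 2 doses have been given. Superposition: Cmin = C₀·(f + f²).
≈ 8.917 × (0.5946 + 0.3535) ≈ 8.917 × 0.9481 ≈ 8.454 mcg/mL.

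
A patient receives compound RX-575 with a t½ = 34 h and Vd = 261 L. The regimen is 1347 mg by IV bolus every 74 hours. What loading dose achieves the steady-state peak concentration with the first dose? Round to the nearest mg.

f = (1/2)^(74/34) ≈ 0.221216; accumulation ratio R = 1/(1−f) ≈ 1.28405.
Loading dose to hit Cmax,ss on first dose: D_load = D_maint·R ≈ 1347 × 1.28405 ≈ 1729.62 mg.

1730 mg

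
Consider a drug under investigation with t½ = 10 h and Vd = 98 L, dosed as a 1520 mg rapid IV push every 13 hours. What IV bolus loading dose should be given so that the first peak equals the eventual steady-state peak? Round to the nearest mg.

f = (1/2)^(13/10) ≈ 0.406126; accumulation ratio R = 1/(1−f) ≈ 1.68386.
Loading dose to hit Cmax,ss on first dose: D_load = D_maint·R ≈ 1520 × 1.68386 ≈ 2559.47 mg.

2559 mg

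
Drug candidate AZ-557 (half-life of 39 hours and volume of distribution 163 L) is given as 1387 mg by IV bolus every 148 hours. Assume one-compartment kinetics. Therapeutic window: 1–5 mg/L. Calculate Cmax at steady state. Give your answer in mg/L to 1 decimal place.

9.2 mg/L

Over one 148-h interval, 148/39 ≈ 3.7949 half-lives elapse, leaving f ≈ 0.0720 of each dose.
At steady state, accumulation factor R = 1/(1 − e^(−kτ)) ≈ 1.0776.
Each bolus raises the concentration by D/Vd = 1387/163 ≈ 8.509 mg/L.
Steady-state peak Cmax,ss = C₀·R ≈ 8.509 × 1.0776 ≈ 9.169 mg/L.
Peak 9.2 mg/L vs MTC 5 mg/L: exceeds toxic threshold.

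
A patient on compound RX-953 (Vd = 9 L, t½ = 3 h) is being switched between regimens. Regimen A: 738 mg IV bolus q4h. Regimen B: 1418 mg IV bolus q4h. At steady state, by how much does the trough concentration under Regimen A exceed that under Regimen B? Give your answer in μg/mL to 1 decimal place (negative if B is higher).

-49.7 μg/mL

Regimen A: f = (1/2)^(4/3) ≈ 0.3969; Cmin,ss = (738/9)·f/(1−f) ≈ 53.964 μg/mL.
Regimen B: f = (1/2)^(4/3) ≈ 0.3969; Cmin,ss = (1418/9)·f/(1−f) ≈ 103.687 μg/mL.
Difference ≈ 53.964 − 103.687 ≈ -49.723 μg/mL.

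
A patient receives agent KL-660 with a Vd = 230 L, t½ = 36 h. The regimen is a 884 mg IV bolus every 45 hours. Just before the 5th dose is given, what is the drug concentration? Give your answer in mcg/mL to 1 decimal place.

2.7 mcg/mL

f = (1/2)^(τ/t½) = (1/2)^(45/36) ≈ 0.4204.
C₀ = D/Vd = 884/230 ≈ 3.843 mcg/mL.
Before the 5th dose, 4 doses have been given. Superposition: Cmin = C₀·(f + f² + … + f^4).
≈ 3.843 × (0.4204 + 0.1767 + 0.0743 + 0.0312) ≈ 3.843 × 0.7026 ≈ 2.700 mcg/mL.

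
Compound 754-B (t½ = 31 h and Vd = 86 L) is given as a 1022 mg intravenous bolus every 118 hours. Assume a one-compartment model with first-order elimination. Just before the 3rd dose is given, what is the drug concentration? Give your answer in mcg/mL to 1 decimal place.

0.9 mcg/mL

f = (1/2)^(τ/t½) = (1/2)^(118/31) ≈ 0.0715.
C₀ = D/Vd = 1022/86 ≈ 11.884 mcg/mL.
Before the 3rd dose, 2 doses have been given. Superposition: Cmin = C₀·(f + f²).
≈ 11.884 × (0.0715 + 0.0051) ≈ 11.884 × 0.0766 ≈ 0.910 mcg/mL.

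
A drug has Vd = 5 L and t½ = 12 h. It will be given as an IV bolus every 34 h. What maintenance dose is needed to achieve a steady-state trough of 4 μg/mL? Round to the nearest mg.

τ/t½ = 34/12 ≈ 2.8333, so f = (1/2)^(34/12) ≈ 0.140308.
Cmin,ss = (D/Vd)·f/(1−f), so D = Cmin,ss·Vd·(1−f)/f.
D = 4 × 5 × (1−f)/f ≈ 4 × 5 × 6.12718 ≈ 122.54 mg.

123 mg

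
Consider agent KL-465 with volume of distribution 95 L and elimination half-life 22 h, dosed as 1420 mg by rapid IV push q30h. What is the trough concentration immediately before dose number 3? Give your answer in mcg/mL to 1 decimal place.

8.1 mcg/mL

f = (1/2)^(τ/t½) = (1/2)^(30/22) ≈ 0.3886.
C₀ = D/Vd = 1420/95 ≈ 14.947 mcg/mL.
Before the 3rd dose, 2 doses have been given. Superposition: Cmin = C₀·(f + f²).
≈ 14.947 × (0.3886 + 0.1510) ≈ 14.947 × 0.5396 ≈ 8.065 mcg/mL.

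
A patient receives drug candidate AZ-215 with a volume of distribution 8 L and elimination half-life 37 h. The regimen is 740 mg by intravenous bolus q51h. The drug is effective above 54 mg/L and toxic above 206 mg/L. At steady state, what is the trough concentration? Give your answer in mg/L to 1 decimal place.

57.8 mg/L

Over one 51-h interval, 51/37 ≈ 1.3784 half-lives elapse, leaving f ≈ 0.3847 of each dose.
At steady state, accumulation factor R = 1/(1 − e^(−kτ)) ≈ 1.6252.
Each bolus raises the concentration by D/Vd = 740/8 ≈ 92.500 mg/L.
Steady-state peak Cmax,ss = C₀·R ≈ 92.500 × 1.6252 ≈ 150.331 mg/L.
Steady-state trough Cmin,ss = Cmax,ss·f ≈ 150.331 × 0.3847 ≈ 57.832 mg/L.
Trough 57.8 mg/L vs MEC 54 mg/L: adequate.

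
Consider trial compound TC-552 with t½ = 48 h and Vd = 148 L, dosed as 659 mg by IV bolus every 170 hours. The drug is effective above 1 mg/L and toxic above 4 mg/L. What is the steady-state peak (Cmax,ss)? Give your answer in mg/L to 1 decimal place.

k = ln2/t½ = ln2/48 ≈ 0.014441 h⁻¹; fraction remaining f = e^(−kτ) = e^(−0.014441×170) ≈ 0.0859.
At steady state, accumulation factor R = 1/(1 − e^(−kτ)) ≈ 1.0940.
Each bolus raises the concentration by D/Vd = 659/148 ≈ 4.453 mg/L.
Steady-state peak Cmax,ss = C₀·R ≈ 4.453 × 1.0940 ≈ 4.872 mg/L.
Peak 4.9 mg/L vs MTC 4 mg/L: exceeds toxic threshold.

4.9 mg/L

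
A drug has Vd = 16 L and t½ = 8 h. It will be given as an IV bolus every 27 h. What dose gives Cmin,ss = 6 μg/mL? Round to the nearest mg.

τ/t½ = 27/8 ≈ 3.375, so f = (1/2)^(27/8) ≈ 0.096388.
Cmin,ss = (D/Vd)·f/(1−f), so D = Cmin,ss·Vd·(1−f)/f.
D = 6 × 16 × (1−f)/f ≈ 6 × 16 × 9.37474 ≈ 899.98 mg.

900 mg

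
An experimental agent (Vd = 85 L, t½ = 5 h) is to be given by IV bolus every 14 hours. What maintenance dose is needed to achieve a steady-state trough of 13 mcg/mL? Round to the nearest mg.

6591 mg

τ/t½ = 14/5 ≈ 2.8, so f = (1/2)^(14/5) ≈ 0.143587.
Cmin,ss = (D/Vd)·f/(1−f), so D = Cmin,ss·Vd·(1−f)/f.
D = 13 × 85 × (1−f)/f ≈ 13 × 85 × 5.96442 ≈ 6590.68 mg.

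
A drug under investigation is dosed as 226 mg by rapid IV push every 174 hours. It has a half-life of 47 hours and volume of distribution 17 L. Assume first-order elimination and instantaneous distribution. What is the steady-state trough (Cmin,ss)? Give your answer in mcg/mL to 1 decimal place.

k = ln2/t½ = ln2/47 ≈ 0.014748 h⁻¹; fraction remaining f = e^(−kτ) = e^(−0.014748×174) ≈ 0.0768.
Accumulation ratio R = 1/(1 − f) ≈ 1/0.9232 ≈ 1.0832.
Each bolus raises the concentration by D/Vd = 226/17 ≈ 13.294 mcg/mL.
Steady-state peak Cmax,ss = C₀·R ≈ 13.294 × 1.0832 ≈ 14.400 mcg/mL.
One interval later, Cmin,ss = Cmax,ss·e^(−kτ) ≈ 14.400 × 0.0768 ≈ 1.106 mcg/mL.

1.1 mcg/mL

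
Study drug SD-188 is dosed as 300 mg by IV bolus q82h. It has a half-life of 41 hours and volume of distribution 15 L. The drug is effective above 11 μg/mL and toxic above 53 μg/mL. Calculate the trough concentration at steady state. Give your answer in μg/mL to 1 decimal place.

6.7 μg/mL

τ = 82 h = 2 half-lives, so f = (1/2)^2 = 0.25.
At steady state, R = 1/(1 − 0.25) = 4/3.
Single-dose peak C₀ = D/Vd = 300/15 = 20 μg/mL.
Steady-state peak Cmax,ss = C₀·R = 20 × 4/3 ≈ 26.667 μg/mL.
Steady-state trough Cmin,ss = Cmax,ss·f ≈ 26.667 × 0.25 ≈ 6.667 μg/mL.
Trough 6.7 μg/mL vs MEC 11 μg/mL: subtherapeutic.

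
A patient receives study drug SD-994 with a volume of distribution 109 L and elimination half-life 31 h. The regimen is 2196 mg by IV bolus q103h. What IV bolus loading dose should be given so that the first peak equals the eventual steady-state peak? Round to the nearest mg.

2440 mg

f = (1/2)^(103/31) ≈ 0.099955; accumulation ratio R = 1/(1−f) ≈ 1.11106.
Loading dose to hit Cmax,ss on first dose: D_load = D_maint·R ≈ 2196 × 1.11106 ≈ 2439.89 mg.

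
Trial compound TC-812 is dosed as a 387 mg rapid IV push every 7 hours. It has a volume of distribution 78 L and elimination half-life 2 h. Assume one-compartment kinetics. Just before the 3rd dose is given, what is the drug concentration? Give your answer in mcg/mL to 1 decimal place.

0.5 mcg/mL

f = (1/2)^(τ/t½) = (1/2)^(7/2) ≈ 0.0884.
C₀ = D/Vd = 387/78 ≈ 4.962 mcg/mL.
Before the 3rd dose, 2 doses have been given. Superposition: Cmin = C₀·(f + f²).
≈ 4.962 × (0.0884 + 0.0078) ≈ 4.962 × 0.0962 ≈ 0.477 mcg/mL.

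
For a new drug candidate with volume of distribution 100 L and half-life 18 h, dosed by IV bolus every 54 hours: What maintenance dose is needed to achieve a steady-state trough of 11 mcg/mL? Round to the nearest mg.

τ/t½ = 54/18 ≈ 3, so f = (1/2)^(54/18) ≈ 0.125000.
Cmin,ss = (D/Vd)·f/(1−f), so D = Cmin,ss·Vd·(1−f)/f.
D = 11 × 100 × (1−f)/f ≈ 11 × 100 × 7.00000 ≈ 7700.00 mg.

7700 mg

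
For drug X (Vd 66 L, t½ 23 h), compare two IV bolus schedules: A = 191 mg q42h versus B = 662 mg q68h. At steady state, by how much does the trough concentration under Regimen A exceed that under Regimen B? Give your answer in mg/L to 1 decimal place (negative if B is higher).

-0.3 mg/L

Regimen A: f = (1/2)^(42/23) ≈ 0.2820; Cmin,ss = (191/66)·f/(1−f) ≈ 1.137 mg/L.
Regimen B: f = (1/2)^(68/23) ≈ 0.1288; Cmin,ss = (662/66)·f/(1−f) ≈ 1.483 mg/L.
Difference ≈ 1.137 − 1.483 ≈ -0.346 mg/L.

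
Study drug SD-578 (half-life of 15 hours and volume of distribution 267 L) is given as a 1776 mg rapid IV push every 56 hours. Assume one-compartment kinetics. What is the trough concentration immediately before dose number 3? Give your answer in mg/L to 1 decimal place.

f = (1/2)^(τ/t½) = (1/2)^(56/15) ≈ 0.0752.
C₀ = D/Vd = 1776/267 ≈ 6.652 mg/L.
Before the 3rd dose, 2 doses have been given. Superposition: Cmin = C₀·(f + f²).
≈ 6.652 × (0.0752 + 0.0057) ≈ 6.652 × 0.0809 ≈ 0.538 mg/L.

0.5 mg/L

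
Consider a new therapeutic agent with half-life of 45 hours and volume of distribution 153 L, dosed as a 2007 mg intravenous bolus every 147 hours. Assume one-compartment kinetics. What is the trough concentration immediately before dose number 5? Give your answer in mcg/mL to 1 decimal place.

f = (1/2)^(τ/t½) = (1/2)^(147/45) ≈ 0.1039.
C₀ = D/Vd = 2007/153 ≈ 13.118 mcg/mL.
Before the 5th dose, 4 doses have been given. Superposition: Cmin = C₀·(f + f² + … + f^4).
≈ 13.118 × (0.1039 + 0.0108 + 0.0011 + 0.0001) ≈ 13.118 × 0.1159 ≈ 1.520 mcg/mL.

1.5 mcg/mL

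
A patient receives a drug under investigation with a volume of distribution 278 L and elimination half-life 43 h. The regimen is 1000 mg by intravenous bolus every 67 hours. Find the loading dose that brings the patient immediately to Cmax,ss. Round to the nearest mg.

1514 mg

f = (1/2)^(67/43) ≈ 0.339589; accumulation ratio R = 1/(1−f) ≈ 1.51421.
Loading dose to hit Cmax,ss on first dose: D_load = D_maint·R ≈ 1000 × 1.51421 ≈ 1514.21 mg.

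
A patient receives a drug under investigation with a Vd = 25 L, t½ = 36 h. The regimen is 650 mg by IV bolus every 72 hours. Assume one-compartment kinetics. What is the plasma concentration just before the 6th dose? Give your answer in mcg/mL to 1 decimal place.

8.7 mcg/mL

f = (1/2)^(τ/t½) = (1/2)^(72/36) ≈ 0.2500.
C₀ = D/Vd = 650/25 ≈ 26.000 mcg/mL.
Before the 6th dose, 5 doses have been given. Superposition: Cmin = C₀·(f + f² + … + f^5).
≈ 26.000 × (0.2500 + 0.0625 + 0.0156 + 0.0039 + 0.0010) ≈ 26.000 × 0.3330 ≈ 8.658 mcg/mL.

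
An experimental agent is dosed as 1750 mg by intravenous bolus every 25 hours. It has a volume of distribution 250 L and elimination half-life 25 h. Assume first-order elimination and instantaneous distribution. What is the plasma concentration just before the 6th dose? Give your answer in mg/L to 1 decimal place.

f = (1/2)^(τ/t½) = (1/2)^(25/25) ≈ 0.5000.
C₀ = D/Vd = 1750/250 ≈ 7.000 mg/L.
Before the 6th dose, 5 doses have been given. Superposition: Cmin = C₀·(f + f² + … + f^5).
≈ 7.000 × (0.5000 + 0.2500 + 0.1250 + 0.0625 + 0.0313) ≈ 7.000 × 0.9688 ≈ 6.782 mg/L.

6.8 mg/L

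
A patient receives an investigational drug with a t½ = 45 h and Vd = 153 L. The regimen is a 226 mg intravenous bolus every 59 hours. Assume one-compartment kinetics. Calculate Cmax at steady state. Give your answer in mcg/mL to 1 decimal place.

2.5 mcg/mL

k = ln2/t½ = ln2/45 ≈ 0.015403 h⁻¹; fraction remaining f = e^(−kτ) = e^(−0.015403×59) ≈ 0.4030.
At steady state, accumulation factor R = 1/(1 − e^(−kτ)) ≈ 1.6750.
Single-dose peak C₀ = D/Vd = 226/153 ≈ 1.477 mcg/mL.
Steady-state peak Cmax,ss = C₀·R ≈ 1.477 × 1.6750 ≈ 2.474 mcg/mL.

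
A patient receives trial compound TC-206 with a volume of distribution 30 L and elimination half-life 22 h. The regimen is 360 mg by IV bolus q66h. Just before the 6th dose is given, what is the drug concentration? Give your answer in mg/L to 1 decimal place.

1.7 mg/L

f = (1/2)^(τ/t½) = (1/2)^(66/22) ≈ 0.1250.
C₀ = D/Vd = 360/30 ≈ 12.000 mg/L.
Before the 6th dose, 5 doses have been given. Superposition: Cmin = C₀·(f + f² + … + f^5).
≈ 12.000 × (0.1250 + 0.0156 + 0.0020 + 0.0002 + 0.0000) ≈ 12.000 × 0.1428 ≈ 1.714 mg/L.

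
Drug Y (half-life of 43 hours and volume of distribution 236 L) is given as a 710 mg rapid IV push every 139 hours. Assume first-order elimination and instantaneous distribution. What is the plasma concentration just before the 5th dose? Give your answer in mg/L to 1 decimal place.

0.4 mg/L

f = (1/2)^(τ/t½) = (1/2)^(139/43) ≈ 0.1064.
C₀ = D/Vd = 710/236 ≈ 3.008 mg/L.
Before the 5th dose, 4 doses have been given. Superposition: Cmin = C₀·(f + f² + … + f^4).
≈ 3.008 × (0.1064 + 0.0113 + 0.0012 + 0.0001) ≈ 3.008 × 0.1190 ≈ 0.358 mg/L.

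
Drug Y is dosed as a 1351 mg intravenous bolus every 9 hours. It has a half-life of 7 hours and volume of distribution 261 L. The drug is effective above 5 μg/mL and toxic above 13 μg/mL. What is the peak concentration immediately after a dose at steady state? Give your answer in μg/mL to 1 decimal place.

τ/t½ = 9/7 ≈ 1.2857, so fraction remaining f = (1/2)^(9/7) ≈ 0.4102.
At steady state, accumulation factor R = 1/(1 − e^(−kτ)) ≈ 1.6955.
Single-dose peak C₀ = D/Vd = 1351/261 ≈ 5.176 μg/mL.
Cmax,ss = C₀/(1 − f) ≈ 5.176/0.5898 ≈ 8.776 μg/mL.
Peak 8.8 μg/mL vs MTC 13 μg/mL: below toxic threshold.

8.8 μg/mL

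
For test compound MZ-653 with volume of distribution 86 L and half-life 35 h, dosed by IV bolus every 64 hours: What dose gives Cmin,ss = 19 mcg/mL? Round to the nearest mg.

τ/t½ = 64/35 ≈ 1.8286, so f = (1/2)^(64/35) ≈ 0.281543.
Cmin,ss = (D/Vd)·f/(1−f), so D = Cmin,ss·Vd·(1−f)/f.
D = 19 × 86 × (1−f)/f ≈ 19 × 86 × 2.55186 ≈ 4169.74 mg.

4170 mg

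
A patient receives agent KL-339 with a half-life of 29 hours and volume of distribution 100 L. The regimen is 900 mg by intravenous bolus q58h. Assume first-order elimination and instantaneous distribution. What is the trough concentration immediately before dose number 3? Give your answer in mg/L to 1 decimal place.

f = (1/2)^(τ/t½) = (1/2)^(58/29) ≈ 0.2500.
C₀ = D/Vd = 900/100 ≈ 9.000 mg/L.
Before the 3rd dose, 2 doses have been given. Superposition: Cmin = C₀·(f + f²).
≈ 9.000 × (0.2500 + 0.0625) ≈ 9.000 × 0.3125 ≈ 2.812 mg/L.

2.8 mg/L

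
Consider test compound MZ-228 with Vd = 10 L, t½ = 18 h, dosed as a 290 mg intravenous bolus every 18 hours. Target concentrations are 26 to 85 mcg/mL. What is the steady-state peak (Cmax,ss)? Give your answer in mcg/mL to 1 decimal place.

τ = 18 h = 1 half-life, so f = (1/2)^1 = 0.5.
At steady state, R = 1/(1 − 0.5) = 2/1.
Single-dose peak C₀ = D/Vd = 290/10 = 29 mcg/mL.
Steady-state peak Cmax,ss = C₀·R = 29 × 2/1 ≈ 58.000 mcg/mL.
Peak 58.0 mcg/mL vs MTC 85 mcg/mL: below toxic threshold.

58.0 mcg/mL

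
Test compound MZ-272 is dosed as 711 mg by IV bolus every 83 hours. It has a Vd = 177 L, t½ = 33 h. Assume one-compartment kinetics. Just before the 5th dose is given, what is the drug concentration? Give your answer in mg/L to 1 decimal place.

f = (1/2)^(τ/t½) = (1/2)^(83/33) ≈ 0.1749.
C₀ = D/Vd = 711/177 ≈ 4.017 mg/L.
Before the 5th dose, 4 doses have been given. Superposition: Cmin = C₀·(f + f² + … + f^4).
≈ 4.017 × (0.1749 + 0.0306 + 0.0054 + 0.0009) ≈ 4.017 × 0.2118 ≈ 0.851 mg/L.

0.9 mg/L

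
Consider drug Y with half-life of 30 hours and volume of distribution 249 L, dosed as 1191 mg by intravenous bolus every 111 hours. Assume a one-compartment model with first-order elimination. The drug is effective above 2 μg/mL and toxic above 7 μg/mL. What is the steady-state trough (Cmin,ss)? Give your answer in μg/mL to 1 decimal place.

k = ln2/t½ = ln2/30 ≈ 0.023105 h⁻¹; fraction remaining f = e^(−kτ) = e^(−0.023105×111) ≈ 0.0769.
Accumulation ratio R = 1/(1 − f) ≈ 1/0.9231 ≈ 1.0833.
Each bolus raises the concentration by D/Vd = 1191/249 ≈ 4.783 μg/mL.
Cmax,ss = C₀/(1 − f) ≈ 4.783/0.9231 ≈ 5.181 μg/mL.
Steady-state trough Cmin,ss = Cmax,ss·f ≈ 5.181 × 0.0769 ≈ 0.398 μg/mL.
Trough 0.4 μg/mL vs MEC 2 μg/mL: subtherapeutic.

0.4 μg/mL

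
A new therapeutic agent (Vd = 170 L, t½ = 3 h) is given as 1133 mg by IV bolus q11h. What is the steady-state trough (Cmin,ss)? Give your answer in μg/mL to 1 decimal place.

0.6 μg/mL

Over one 11-h interval, 11/3 ≈ 3.6667 half-lives elapse, leaving f ≈ 0.0787 of each dose.
Accumulation ratio R = 1/(1 − f) ≈ 1/0.9213 ≈ 1.0854.
Single-dose peak C₀ = D/Vd = 1133/170 ≈ 6.665 μg/mL.
Cmax,ss = C₀/(1 − f) ≈ 6.665/0.9213 ≈ 7.234 μg/mL.
One interval later, Cmin,ss = Cmax,ss·e^(−kτ) ≈ 7.234 × 0.0787 ≈ 0.569 μg/mL.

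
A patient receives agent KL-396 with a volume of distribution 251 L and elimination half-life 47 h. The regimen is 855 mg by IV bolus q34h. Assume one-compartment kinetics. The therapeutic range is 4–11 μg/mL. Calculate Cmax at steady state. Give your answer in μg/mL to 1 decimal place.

8.6 μg/mL

τ/t½ = 34/47 ≈ 0.7234, so fraction remaining f = (1/2)^(34/47) ≈ 0.6057.
At steady state, accumulation factor R = 1/(1 − e^(−kτ)) ≈ 2.5361.
Single-dose peak C₀ = D/Vd = 855/251 ≈ 3.406 μg/mL.
Steady-state peak Cmax,ss = C₀·R ≈ 3.406 × 2.5361 ≈ 8.638 μg/mL.
Peak 8.6 μg/mL vs MTC 11 μg/mL: below toxic threshold.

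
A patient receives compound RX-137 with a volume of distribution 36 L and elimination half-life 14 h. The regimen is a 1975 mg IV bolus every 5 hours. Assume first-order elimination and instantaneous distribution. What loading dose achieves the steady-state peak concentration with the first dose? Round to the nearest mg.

9006 mg

f = (1/2)^(5/14) ≈ 0.780709; accumulation ratio R = 1/(1−f) ≈ 4.56015.
Loading dose to hit Cmax,ss on first dose: D_load = D_maint·R ≈ 1975 × 4.56015 ≈ 9006.30 mg.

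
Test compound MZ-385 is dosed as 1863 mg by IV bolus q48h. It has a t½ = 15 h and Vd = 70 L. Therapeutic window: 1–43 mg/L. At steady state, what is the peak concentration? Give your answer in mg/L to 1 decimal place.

29.9 mg/L

τ/t½ = 48/15 ≈ 3.2, so fraction remaining f = (1/2)^(48/15) ≈ 0.1088.
At steady state, accumulation factor R = 1/(1 − e^(−kτ)) ≈ 1.1221.
Single-dose peak C₀ = D/Vd = 1863/70 ≈ 26.614 mg/L.
Cmax,ss = C₀/(1 − f) ≈ 26.614/0.8912 ≈ 29.863 mg/L.
Peak 29.9 mg/L vs MTC 43 mg/L: below toxic threshold.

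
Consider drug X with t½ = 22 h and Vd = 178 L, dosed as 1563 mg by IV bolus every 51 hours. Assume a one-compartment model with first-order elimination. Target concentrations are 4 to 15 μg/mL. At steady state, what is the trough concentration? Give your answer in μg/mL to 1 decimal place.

2.2 μg/mL

k = ln2/t½ = ln2/22 ≈ 0.031507 h⁻¹; fraction remaining f = e^(−kτ) = e^(−0.031507×51) ≈ 0.2005.
Single-dose peak C₀ = D/Vd = 1563/178 ≈ 8.781 μg/mL.
Steady-state trough Cmin,ss = C₀·f/(1−f) ≈ 8.781 × 0.2005/0.7995 ≈ 2.202 μg/mL.
Trough 2.2 μg/mL vs MEC 4 μg/mL: subtherapeutic.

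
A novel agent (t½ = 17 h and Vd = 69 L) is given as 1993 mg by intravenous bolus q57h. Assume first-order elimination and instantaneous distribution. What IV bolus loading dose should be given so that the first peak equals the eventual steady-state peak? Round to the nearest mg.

f = (1/2)^(57/17) ≈ 0.097873; accumulation ratio R = 1/(1−f) ≈ 1.10849.
Loading dose to hit Cmax,ss on first dose: D_load = D_maint·R ≈ 1993 × 1.10849 ≈ 2209.22 mg.

2209 mg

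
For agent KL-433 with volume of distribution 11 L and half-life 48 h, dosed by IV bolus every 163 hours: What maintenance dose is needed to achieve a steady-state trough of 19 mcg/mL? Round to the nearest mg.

τ/t½ = 163/48 ≈ 3.3958, so f = (1/2)^(163/48) ≈ 0.095006.
Cmin,ss = (D/Vd)·f/(1−f), so D = Cmin,ss·Vd·(1−f)/f.
D = 19 × 11 × (1−f)/f ≈ 19 × 11 × 9.52565 ≈ 1990.86 mg.

1991 mg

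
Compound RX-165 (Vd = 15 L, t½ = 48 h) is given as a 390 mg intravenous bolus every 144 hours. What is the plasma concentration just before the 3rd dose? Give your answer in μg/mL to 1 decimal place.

3.7 μg/mL

f = (1/2)^(τ/t½) = (1/2)^(144/48) ≈ 0.1250.
C₀ = D/Vd = 390/15 ≈ 26.000 μg/mL.
Before the 3rd dose, 2 doses have been given. Superposition: Cmin = C₀·(f + f²).
≈ 26.000 × (0.1250 + 0.0156) ≈ 26.000 × 0.1406 ≈ 3.656 μg/mL.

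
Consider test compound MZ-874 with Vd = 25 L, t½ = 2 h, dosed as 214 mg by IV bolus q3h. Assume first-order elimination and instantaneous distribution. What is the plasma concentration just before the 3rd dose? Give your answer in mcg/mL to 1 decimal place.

4.1 mcg/mL

f = (1/2)^(τ/t½) = (1/2)^(3/2) ≈ 0.3536.
C₀ = D/Vd = 214/25 ≈ 8.560 mcg/mL.
Before the 3rd dose, 2 doses have been given. Superposition: Cmin = C₀·(f + f²).
≈ 8.560 × (0.3536 + 0.1250) ≈ 8.560 × 0.4786 ≈ 4.097 mcg/mL.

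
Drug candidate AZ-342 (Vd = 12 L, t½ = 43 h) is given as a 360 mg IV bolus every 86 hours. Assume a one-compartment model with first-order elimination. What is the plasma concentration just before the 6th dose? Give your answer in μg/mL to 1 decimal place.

f = (1/2)^(τ/t½) = (1/2)^(86/43) ≈ 0.2500.
C₀ = D/Vd = 360/12 ≈ 30.000 μg/mL.
Before the 6th dose, 5 doses have been given. Superposition: Cmin = C₀·(f + f² + … + f^5).
≈ 30.000 × (0.2500 + 0.0625 + 0.0156 + 0.0039 + 0.0010) ≈ 30.000 × 0.3330 ≈ 9.990 μg/mL.

10.0 μg/mL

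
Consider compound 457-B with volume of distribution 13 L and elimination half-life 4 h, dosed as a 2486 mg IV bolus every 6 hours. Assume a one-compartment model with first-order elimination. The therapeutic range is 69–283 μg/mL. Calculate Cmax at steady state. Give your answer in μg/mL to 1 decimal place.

295.8 μg/mL

k = ln2/t½ = ln2/4 ≈ 0.173287 h⁻¹; fraction remaining f = e^(−kτ) = e^(−0.173287×6) ≈ 0.3536.
Accumulation ratio R = 1/(1 − f) ≈ 1/0.6464 ≈ 1.5470.
Each bolus raises the concentration by D/Vd = 2486/13 ≈ 191.231 μg/mL.
Cmax,ss = C₀/(1 − f) ≈ 191.231/0.6464 ≈ 295.840 μg/mL.
Peak 295.8 μg/mL vs MTC 283 μg/mL: exceeds toxic threshold.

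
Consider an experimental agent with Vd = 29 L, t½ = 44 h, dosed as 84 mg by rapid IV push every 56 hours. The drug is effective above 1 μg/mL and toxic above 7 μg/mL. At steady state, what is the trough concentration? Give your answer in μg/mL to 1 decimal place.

2.0 μg/mL

τ/t½ = 56/44 ≈ 1.2727, so fraction remaining f = (1/2)^(56/44) ≈ 0.4139.
At steady state, accumulation factor R = 1/(1 − e^(−kτ)) ≈ 1.7062.
Single-dose peak C₀ = D/Vd = 84/29 ≈ 2.897 μg/mL.
Cmax,ss = C₀/(1 − f) ≈ 2.897/0.5861 ≈ 4.943 μg/mL.
One interval later, Cmin,ss = Cmax,ss·e^(−kτ) ≈ 4.943 × 0.4139 ≈ 2.046 μg/mL.
Trough 2.0 μg/mL vs MEC 1 μg/mL: adequate.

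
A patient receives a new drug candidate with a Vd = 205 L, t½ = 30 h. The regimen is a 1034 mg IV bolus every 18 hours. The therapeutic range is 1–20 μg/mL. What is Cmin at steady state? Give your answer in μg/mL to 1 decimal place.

τ/t½ = 18/30 ≈ 0.6, so fraction remaining f = (1/2)^(18/30) ≈ 0.6598.
At steady state, accumulation factor R = 1/(1 − e^(−kτ)) ≈ 2.9394.
Single-dose peak C₀ = D/Vd = 1034/205 ≈ 5.044 μg/mL.
Cmax,ss = C₀/(1 − f) ≈ 5.044/0.3402 ≈ 14.827 μg/mL.
Steady-state trough Cmin,ss = Cmax,ss·f ≈ 14.827 × 0.6598 ≈ 9.783 μg/mL.
Trough 9.8 μg/mL vs MEC 1 μg/mL: adequate.

9.8 μg/mL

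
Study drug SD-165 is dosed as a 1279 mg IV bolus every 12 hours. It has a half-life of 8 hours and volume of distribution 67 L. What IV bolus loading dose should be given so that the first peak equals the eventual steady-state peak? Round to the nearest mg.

f = (1/2)^(12/8) ≈ 0.353553; accumulation ratio R = 1/(1−f) ≈ 1.54692.
Loading dose to hit Cmax,ss on first dose: D_load = D_maint·R ≈ 1279 × 1.54692 ≈ 1978.51 mg.

1979 mg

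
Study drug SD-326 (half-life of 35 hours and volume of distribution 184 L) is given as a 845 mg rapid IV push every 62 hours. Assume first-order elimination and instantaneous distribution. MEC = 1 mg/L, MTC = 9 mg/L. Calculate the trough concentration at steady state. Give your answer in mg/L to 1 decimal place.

Over one 62-h interval, 62/35 ≈ 1.7714 half-lives elapse, leaving f ≈ 0.2929 of each dose.
Each bolus raises the concentration by D/Vd = 845/184 ≈ 4.592 mg/L.
Steady-state trough Cmin,ss = C₀·f/(1−f) ≈ 4.592 × 0.2929/0.7071 ≈ 1.902 mg/L.
Trough 1.9 mg/L vs MEC 1 mg/L: adequate.

1.9 mg/L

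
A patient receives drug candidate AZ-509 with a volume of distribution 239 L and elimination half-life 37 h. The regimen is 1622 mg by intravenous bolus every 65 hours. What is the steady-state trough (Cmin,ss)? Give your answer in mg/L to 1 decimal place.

2.9 mg/L

k = ln2/t½ = ln2/37 ≈ 0.018734 h⁻¹; fraction remaining f = e^(−kτ) = e^(−0.018734×65) ≈ 0.2959.
At steady state, accumulation factor R = 1/(1 − e^(−kτ)) ≈ 1.4203.
Single-dose peak C₀ = D/Vd = 1622/239 ≈ 6.787 mg/L.
Cmax,ss = C₀/(1 − f) ≈ 6.787/0.7041 ≈ 9.639 mg/L.
Steady-state trough Cmin,ss = Cmax,ss·f ≈ 9.639 × 0.2959 ≈ 2.852 mg/L.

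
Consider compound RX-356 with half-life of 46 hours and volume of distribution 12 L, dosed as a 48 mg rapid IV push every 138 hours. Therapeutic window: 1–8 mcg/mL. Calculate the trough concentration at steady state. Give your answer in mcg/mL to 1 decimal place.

0.6 mcg/mL

τ = 138 h = 3 half-lives, so f = (1/2)^3 = 0.125.
Accumulation ratio R = 1/(1 − f) = 1/0.875 = 8/7.
Single-dose peak C₀ = D/Vd = 48/12 = 4 mcg/mL.
Steady-state peak Cmax,ss = C₀·R = 4 × 8/7 ≈ 4.571 mcg/mL.
Steady-state trough Cmin,ss = Cmax,ss·f ≈ 4.571 × 0.125 ≈ 0.571 mcg/mL.
Trough 0.6 mcg/mL vs MEC 1 mcg/mL: subtherapeutic.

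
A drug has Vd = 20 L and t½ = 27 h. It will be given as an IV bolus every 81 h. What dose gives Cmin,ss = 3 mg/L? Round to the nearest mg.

τ/t½ = 81/27 ≈ 3, so f = (1/2)^(81/27) ≈ 0.125000.
Cmin,ss = (D/Vd)·f/(1−f), so D = Cmin,ss·Vd·(1−f)/f.
D = 3 × 20 × (1−f)/f ≈ 3 × 20 × 7.00000 ≈ 420.00 mg.

420 mg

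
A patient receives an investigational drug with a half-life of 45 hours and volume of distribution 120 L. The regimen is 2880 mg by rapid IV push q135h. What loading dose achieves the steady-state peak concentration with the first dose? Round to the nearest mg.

3291 mg

f = (1/2)^(135/45) ≈ 0.125000; accumulation ratio R = 1/(1−f) ≈ 1.14286.
Loading dose to hit Cmax,ss on first dose: D_load = D_maint·R ≈ 2880 × 1.14286 ≈ 3291.44 mg.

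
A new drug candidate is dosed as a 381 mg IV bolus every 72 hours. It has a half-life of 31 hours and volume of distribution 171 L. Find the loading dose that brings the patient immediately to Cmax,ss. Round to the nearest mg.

f = (1/2)^(72/31) ≈ 0.199910; accumulation ratio R = 1/(1−f) ≈ 1.24986.
Loading dose to hit Cmax,ss on first dose: D_load = D_maint·R ≈ 381 × 1.24986 ≈ 476.20 mg.

476 mg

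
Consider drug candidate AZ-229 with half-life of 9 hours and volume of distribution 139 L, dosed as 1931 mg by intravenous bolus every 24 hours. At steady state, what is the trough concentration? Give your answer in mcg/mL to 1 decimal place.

τ/t½ = 24/9 ≈ 2.6667, so fraction remaining f = (1/2)^(24/9) ≈ 0.1575.
Accumulation ratio R = 1/(1 − f) ≈ 1/0.8425 ≈ 1.1869.
Each bolus raises the concentration by D/Vd = 1931/139 ≈ 13.892 mcg/mL.
Cmax,ss = C₀/(1 − f) ≈ 13.892/0.8425 ≈ 16.489 mcg/mL.
One interval later, Cmin,ss = Cmax,ss·e^(−kτ) ≈ 16.489 × 0.1575 ≈ 2.597 mcg/mL.

2.6 mcg/mL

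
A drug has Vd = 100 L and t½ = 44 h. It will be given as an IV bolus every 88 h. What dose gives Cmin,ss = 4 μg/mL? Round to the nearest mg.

τ/t½ = 88/44 ≈ 2, so f = (1/2)^(88/44) ≈ 0.250000.
Cmin,ss = (D/Vd)·f/(1−f), so D = Cmin,ss·Vd·(1−f)/f.
D = 4 × 100 × (1−f)/f ≈ 4 × 100 × 3.00000 ≈ 1200.00 mg.

1200 mg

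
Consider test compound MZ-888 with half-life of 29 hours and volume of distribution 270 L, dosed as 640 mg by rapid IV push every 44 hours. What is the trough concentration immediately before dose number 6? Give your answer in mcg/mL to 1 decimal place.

f = (1/2)^(τ/t½) = (1/2)^(44/29) ≈ 0.3494.
C₀ = D/Vd = 640/270 ≈ 2.370 mcg/mL.
Before the 6th dose, 5 doses have been given. Superposition: Cmin = C₀·(f + f² + … + f^5).
≈ 2.370 × (0.3494 + 0.1221 + 0.0427 + 0.0149 + 0.0052) ≈ 2.370 × 0.5343 ≈ 1.266 mcg/mL.

1.3 mcg/mL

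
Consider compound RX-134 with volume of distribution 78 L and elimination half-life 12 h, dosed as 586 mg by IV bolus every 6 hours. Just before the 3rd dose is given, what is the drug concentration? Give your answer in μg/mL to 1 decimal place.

f = (1/2)^(τ/t½) = (1/2)^(6/12) ≈ 0.7071.
C₀ = D/Vd = 586/78 ≈ 7.513 μg/mL.
Before the 3rd dose, 2 doses have been given. Superposition: Cmin = C₀·(f + f²).
≈ 7.513 × (0.7071 + 0.5000) ≈ 7.513 × 1.2071 ≈ 9.069 μg/mL.

9.1 μg/mL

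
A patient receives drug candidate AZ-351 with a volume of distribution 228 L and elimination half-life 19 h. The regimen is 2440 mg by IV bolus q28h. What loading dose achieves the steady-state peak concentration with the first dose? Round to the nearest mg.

f = (1/2)^(28/19) ≈ 0.360062; accumulation ratio R = 1/(1−f) ≈ 1.56265.
Loading dose to hit Cmax,ss on first dose: D_load = D_maint·R ≈ 2440 × 1.56265 ≈ 3812.87 mg.

3813 mg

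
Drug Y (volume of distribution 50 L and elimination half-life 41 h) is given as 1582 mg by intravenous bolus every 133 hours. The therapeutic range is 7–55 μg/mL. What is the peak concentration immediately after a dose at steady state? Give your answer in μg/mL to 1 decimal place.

τ/t½ = 133/41 ≈ 3.2439, so fraction remaining f = (1/2)^(133/41) ≈ 0.1056.
At steady state, accumulation factor R = 1/(1 − e^(−kτ)) ≈ 1.1181.
Single-dose peak C₀ = D/Vd = 1582/50 ≈ 31.640 μg/mL.
Cmax,ss = C₀/(1 − f) ≈ 31.640/0.8944 ≈ 35.376 μg/mL.
Peak 35.4 μg/mL vs MTC 55 μg/mL: below toxic threshold.

35.4 μg/mL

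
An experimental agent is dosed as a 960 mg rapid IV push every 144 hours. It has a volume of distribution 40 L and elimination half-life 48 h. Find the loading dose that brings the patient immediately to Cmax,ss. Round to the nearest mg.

1097 mg

f = (1/2)^(144/48) ≈ 0.125000; accumulation ratio R = 1/(1−f) ≈ 1.14286.
Loading dose to hit Cmax,ss on first dose: D_load = D_maint·R ≈ 960 × 1.14286 ≈ 1097.15 mg.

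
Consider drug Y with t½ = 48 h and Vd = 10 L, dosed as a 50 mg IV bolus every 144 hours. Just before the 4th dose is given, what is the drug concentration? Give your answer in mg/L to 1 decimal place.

0.7 mg/L

f = (1/2)^(τ/t½) = (1/2)^(144/48) ≈ 0.1250.
C₀ = D/Vd = 50/10 ≈ 5.000 mg/L.
Before the 4th dose, 3 doses have been given. Superposition: Cmin = C₀·(f + f² + … + f^3).
≈ 5.000 × (0.1250 + 0.0156 + 0.0020) ≈ 5.000 × 0.1426 ≈ 0.713 mg/L.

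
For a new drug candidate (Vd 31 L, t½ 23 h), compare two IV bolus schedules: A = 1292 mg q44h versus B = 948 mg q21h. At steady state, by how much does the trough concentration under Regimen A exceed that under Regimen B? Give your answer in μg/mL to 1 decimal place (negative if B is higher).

Regimen A: f = (1/2)^(44/23) ≈ 0.2655; Cmin,ss = (1292/31)·f/(1−f) ≈ 15.065 μg/mL.
Regimen B: f = (1/2)^(21/23) ≈ 0.5311; Cmin,ss = (948/31)·f/(1−f) ≈ 34.637 μg/mL.
Difference ≈ 15.065 − 34.637 ≈ -19.572 μg/mL.

-19.6 μg/mL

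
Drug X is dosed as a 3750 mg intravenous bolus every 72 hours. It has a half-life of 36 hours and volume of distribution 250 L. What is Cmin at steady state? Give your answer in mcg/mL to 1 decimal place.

5.0 mcg/mL

The dosing interval is 2 half-lives, so f = 2^(−2) = 0.25.
Accumulation ratio R = 1/(1 − f) = 1/0.75 = 4/3.
Single-dose peak C₀ = D/Vd = 3750/250 = 15 mcg/mL.
Steady-state peak Cmax,ss = C₀·R = 15 × 4/3 ≈ 20.000 mcg/mL.
Steady-state trough Cmin,ss = Cmax,ss·f ≈ 20.000 × 0.25 ≈ 5.000 mcg/mL.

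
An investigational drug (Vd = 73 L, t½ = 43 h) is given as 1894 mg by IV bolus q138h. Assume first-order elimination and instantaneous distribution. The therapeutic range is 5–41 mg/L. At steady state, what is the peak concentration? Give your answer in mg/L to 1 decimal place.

Over one 138-h interval, 138/43 ≈ 3.2093 half-lives elapse, leaving f ≈ 0.1081 of each dose.
Accumulation ratio R = 1/(1 − f) ≈ 1/0.8919 ≈ 1.1212.
Single-dose peak C₀ = D/Vd = 1894/73 ≈ 25.945 mg/L.
Cmax,ss = C₀/(1 − f) ≈ 25.945/0.8919 ≈ 29.090 mg/L.
Peak 29.1 mg/L vs MTC 41 mg/L: below toxic threshold.

29.1 mg/L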